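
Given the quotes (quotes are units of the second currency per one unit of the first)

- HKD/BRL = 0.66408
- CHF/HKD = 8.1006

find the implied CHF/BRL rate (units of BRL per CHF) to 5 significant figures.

CHF/BRL = 5.3794

1 CHF × 8.1006 = 8.1006 HKD
8.1006 HKD × 0.66408 = 5.37945 BRL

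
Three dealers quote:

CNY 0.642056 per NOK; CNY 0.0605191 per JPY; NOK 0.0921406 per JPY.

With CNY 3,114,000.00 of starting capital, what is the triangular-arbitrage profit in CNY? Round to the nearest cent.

Profitable loop is CNY → NOK → JPY → CNY:
CNY 3,114,000.00 ÷ 0.642056 = NOK 4,850,044.23
NOK 4,850,044.23 ÷ 0.0921406 = JPY 52,637,428
JPY 52,637,428 × 0.0605191 = CNY 3,185,569.79
Profit = CNY 3,185,569.79 − CNY 3,114,000.00

Profit: CNY 71,569.79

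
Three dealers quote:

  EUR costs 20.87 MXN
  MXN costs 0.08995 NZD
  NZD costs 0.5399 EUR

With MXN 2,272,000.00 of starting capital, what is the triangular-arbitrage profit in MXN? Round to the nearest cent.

Profit: MXN 30,741.94

Profitable loop is MXN → NZD → EUR → MXN:
MXN 2,272,000.00 × 0.08995 = NZD 204,366.40
NZD 204,366.40 × 0.5399 = EUR 110,337.42
EUR 110,337.42 × 20.87 = MXN 2,302,741.94
Profit = MXN 2,302,741.94 − MXN 2,272,000.00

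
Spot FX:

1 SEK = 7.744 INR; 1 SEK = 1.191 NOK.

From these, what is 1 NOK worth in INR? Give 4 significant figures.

NOK/INR = 6.502

1 NOK ÷ 1.191 = 0.839631 SEK
0.839631 SEK × 7.744 = 6.5021 INR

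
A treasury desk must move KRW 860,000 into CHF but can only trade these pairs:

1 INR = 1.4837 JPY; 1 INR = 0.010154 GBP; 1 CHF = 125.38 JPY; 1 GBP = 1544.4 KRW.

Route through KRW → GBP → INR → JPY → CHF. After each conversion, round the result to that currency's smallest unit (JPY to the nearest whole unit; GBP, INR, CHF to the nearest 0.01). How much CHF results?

CHF 648.96

KRW 860,000 ÷ 1544.4 = GBP 556.85
GBP 556.85 ÷ 0.010154 = INR 54,840.46
INR 54,840.46 × 1.4837 = JPY 81,367
JPY 81,367 ÷ 125.38 = CHF 648.96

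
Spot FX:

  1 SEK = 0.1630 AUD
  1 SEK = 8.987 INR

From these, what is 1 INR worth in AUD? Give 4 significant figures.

1 INR ÷ 8.987 = 0.111272 SEK
0.111272 SEK × 0.1630 = 0.0181373 AUD

INR/AUD = 0.01814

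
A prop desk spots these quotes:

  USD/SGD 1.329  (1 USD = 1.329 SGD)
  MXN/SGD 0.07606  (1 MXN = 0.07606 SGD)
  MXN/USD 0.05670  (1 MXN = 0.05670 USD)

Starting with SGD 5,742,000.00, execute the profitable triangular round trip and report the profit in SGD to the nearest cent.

Profitable loop is SGD → USD → MXN → SGD:
SGD 5,742,000.00 ÷ 1.329 = USD 4,320,541.76
USD 4,320,541.76 ÷ 0.05670 = MXN 76,200,031.05
MXN 76,200,031.05 × 0.07606 = SGD 5,795,774.36
Profit = SGD 5,795,774.36 − SGD 5,742,000.00

Profit: SGD 53,774.36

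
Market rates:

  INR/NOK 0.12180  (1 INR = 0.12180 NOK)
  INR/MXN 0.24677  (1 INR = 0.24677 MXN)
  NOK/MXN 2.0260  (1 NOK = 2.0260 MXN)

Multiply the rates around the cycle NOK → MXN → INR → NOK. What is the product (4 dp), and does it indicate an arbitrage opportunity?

1.0000 (no arbitrage)

Around NOK → MXN → INR → NOK: 1 × 2.0260 ÷ 0.24677 × 0.12180 = 0.999987
Product ≈ 1 (deviation 0.001%, within rounding noise).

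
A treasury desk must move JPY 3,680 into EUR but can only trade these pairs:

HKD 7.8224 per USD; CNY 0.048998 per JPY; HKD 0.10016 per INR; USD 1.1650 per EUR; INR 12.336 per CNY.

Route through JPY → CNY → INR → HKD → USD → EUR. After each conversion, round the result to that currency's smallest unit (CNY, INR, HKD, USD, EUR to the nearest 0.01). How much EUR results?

EUR 24.45

JPY 3,680 × 0.048998 = CNY 180.31
CNY 180.31 × 12.336 = INR 2,224.30
INR 2,224.30 × 0.10016 = HKD 222.79
HKD 222.79 ÷ 7.8224 = USD 28.48
USD 28.48 ÷ 1.1650 = EUR 24.45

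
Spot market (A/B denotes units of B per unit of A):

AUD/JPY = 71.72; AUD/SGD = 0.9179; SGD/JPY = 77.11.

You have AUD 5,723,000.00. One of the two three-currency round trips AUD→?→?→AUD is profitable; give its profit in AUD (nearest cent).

Profitable loop is AUD → JPY → SGD → AUD:
AUD 5,723,000.00 × 71.72 = JPY 410,453,560
JPY 410,453,560 ÷ 77.11 = SGD 5,322,961.48
SGD 5,322,961.48 ÷ 0.9179 = AUD 5,799,064.70
Profit = AUD 5,799,064.70 − AUD 5,723,000.00

Profit: AUD 76,064.70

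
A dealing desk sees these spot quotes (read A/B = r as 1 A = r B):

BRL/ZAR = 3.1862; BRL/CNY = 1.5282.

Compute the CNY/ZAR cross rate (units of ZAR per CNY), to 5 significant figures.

1 CNY ÷ 1.5282 = 0.654365 BRL
0.654365 BRL × 3.1862 = 2.08494 ZAR

CNY/ZAR = 2.0849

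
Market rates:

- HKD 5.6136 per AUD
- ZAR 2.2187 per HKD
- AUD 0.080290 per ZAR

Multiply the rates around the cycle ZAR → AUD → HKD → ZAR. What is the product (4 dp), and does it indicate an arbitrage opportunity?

Around ZAR → AUD → HKD → ZAR: 1 × 0.080290 × 5.6136 × 2.2187 = 1.000003
Product ≈ 1 (deviation 0.000%, within rounding noise).

1.0000 (no arbitrage)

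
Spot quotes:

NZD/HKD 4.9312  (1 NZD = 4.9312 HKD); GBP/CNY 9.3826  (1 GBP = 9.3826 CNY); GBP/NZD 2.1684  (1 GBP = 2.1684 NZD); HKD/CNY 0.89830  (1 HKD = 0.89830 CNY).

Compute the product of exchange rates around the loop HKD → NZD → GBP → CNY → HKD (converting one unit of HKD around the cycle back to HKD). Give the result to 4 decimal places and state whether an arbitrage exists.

Around HKD → NZD → GBP → CNY → HKD: 1 ÷ 4.9312 ÷ 2.1684 × 9.3826 ÷ 0.89830 = 0.976809
Product < 1; profitable direction is HKD → CNY → GBP → NZD → HKD.

0.9768 (arbitrage exists)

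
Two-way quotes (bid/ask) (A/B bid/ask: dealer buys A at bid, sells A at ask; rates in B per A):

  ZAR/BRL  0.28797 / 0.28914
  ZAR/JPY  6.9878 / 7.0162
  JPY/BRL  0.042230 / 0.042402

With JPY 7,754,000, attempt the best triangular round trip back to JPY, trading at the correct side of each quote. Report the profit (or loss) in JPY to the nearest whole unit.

Net profit: JPY 159,692

Best loop JPY → BRL → ZAR → JPY:
JPY 7,754,000 × 0.042230 (sell JPY at bid) = BRL 327,451.42
BRL 327,451.42 ÷ 0.28914 (buy ZAR at ask) = ZAR 1,132,501.28
ZAR 1,132,501.28 × 6.9878 (sell ZAR at bid) = JPY 7,913,692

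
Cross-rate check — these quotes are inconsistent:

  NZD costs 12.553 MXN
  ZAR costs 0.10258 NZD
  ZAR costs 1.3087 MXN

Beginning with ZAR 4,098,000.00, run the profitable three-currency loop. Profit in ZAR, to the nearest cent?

Profit: ZAR 66,873.67

Profitable loop is ZAR → MXN → NZD → ZAR:
ZAR 4,098,000.00 × 1.3087 = MXN 5,363,052.60
MXN 5,363,052.60 ÷ 12.553 = NZD 427,232.74
NZD 427,232.74 ÷ 0.10258 = ZAR 4,164,873.67
Profit = ZAR 4,164,873.67 − ZAR 4,098,000.00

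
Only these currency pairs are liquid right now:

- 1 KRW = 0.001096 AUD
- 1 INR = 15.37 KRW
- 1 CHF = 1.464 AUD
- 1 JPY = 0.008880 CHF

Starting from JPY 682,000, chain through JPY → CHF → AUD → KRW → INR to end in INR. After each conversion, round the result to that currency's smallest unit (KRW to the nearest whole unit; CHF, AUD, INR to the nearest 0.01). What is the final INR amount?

JPY 682,000 × 0.008880 = CHF 6,056.16
CHF 6,056.16 × 1.464 = AUD 8,866.22
AUD 8,866.22 ÷ 0.001096 = KRW 8,089,617
KRW 8,089,617 ÷ 15.37 = INR 526,325.11

INR 526,325.11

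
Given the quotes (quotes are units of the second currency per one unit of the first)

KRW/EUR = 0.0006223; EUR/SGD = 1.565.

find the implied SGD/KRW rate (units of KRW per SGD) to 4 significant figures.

SGD/KRW = 1027

1 SGD ÷ 1.565 = 0.638978 EUR
0.638978 EUR ÷ 0.0006223 = 1026.8 KRW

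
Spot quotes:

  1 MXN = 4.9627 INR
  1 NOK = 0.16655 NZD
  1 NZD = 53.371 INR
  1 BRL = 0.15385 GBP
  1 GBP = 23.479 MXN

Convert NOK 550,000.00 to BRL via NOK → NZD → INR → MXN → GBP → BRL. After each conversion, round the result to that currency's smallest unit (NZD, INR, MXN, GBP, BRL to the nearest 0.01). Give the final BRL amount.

BRL 272,720.38

NOK 550,000.00 × 0.16655 = NZD 91,602.50
NZD 91,602.50 × 53.371 = INR 4,888,917.03
INR 4,888,917.03 ÷ 4.9627 = MXN 985,132.49
MXN 985,132.49 ÷ 23.479 = GBP 41,958.03
GBP 41,958.03 ÷ 0.15385 = BRL 272,720.38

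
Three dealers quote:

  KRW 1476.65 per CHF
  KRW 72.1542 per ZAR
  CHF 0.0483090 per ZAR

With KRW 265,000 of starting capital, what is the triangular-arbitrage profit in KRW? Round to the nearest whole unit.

Profitable loop is KRW → CHF → ZAR → KRW:
KRW 265,000 ÷ 1476.65 = CHF 179.46
CHF 179.46 ÷ 0.0483090 = ZAR 3,714.84
ZAR 3,714.84 × 72.1542 = KRW 268,041
Profit = KRW 268,041 − KRW 265,000

Profit: KRW 3,041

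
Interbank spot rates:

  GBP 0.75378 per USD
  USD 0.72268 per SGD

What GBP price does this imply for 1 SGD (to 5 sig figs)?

1 SGD × 0.72268 = 0.72268 USD
0.72268 USD × 0.75378 = 0.544742 GBP

SGD/GBP = 0.54474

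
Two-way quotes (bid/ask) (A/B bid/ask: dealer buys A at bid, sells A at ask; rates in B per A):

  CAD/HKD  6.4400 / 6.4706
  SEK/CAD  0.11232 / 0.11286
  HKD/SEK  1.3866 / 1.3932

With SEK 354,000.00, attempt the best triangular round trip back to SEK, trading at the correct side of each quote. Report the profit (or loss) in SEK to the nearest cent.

Best loop SEK → CAD → HKD → SEK:
SEK 354,000.00 × 0.11232 (sell SEK at bid) = CAD 39,761.28
CAD 39,761.28 × 6.4400 (sell CAD at bid) = HKD 256,062.64
HKD 256,062.64 × 1.3866 (sell HKD at bid) = SEK 355,056.46

Net profit: SEK 1,056.46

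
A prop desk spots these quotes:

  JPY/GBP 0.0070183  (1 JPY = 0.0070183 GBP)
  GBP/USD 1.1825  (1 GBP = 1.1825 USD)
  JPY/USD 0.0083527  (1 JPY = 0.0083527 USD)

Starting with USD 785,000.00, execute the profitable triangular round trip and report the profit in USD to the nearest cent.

Profitable loop is USD → GBP → JPY → USD:
USD 785,000.00 ÷ 1.1825 = GBP 663,847.78
GBP 663,847.78 ÷ 0.0070183 = JPY 94,588,117
JPY 94,588,117 × 0.0083527 = USD 790,066.16
Profit = USD 790,066.16 − USD 785,000.00

Profit: USD 5,066.16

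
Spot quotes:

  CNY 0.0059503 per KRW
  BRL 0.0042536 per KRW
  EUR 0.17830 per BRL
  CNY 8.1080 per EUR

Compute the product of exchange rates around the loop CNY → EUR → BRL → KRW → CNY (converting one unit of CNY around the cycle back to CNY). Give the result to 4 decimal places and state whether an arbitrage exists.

Around CNY → EUR → BRL → KRW → CNY: 1 ÷ 8.1080 ÷ 0.17830 ÷ 0.0042536 × 0.0059503 = 0.967647
Product < 1; profitable direction is CNY → KRW → BRL → EUR → CNY.

0.9676 (arbitrage exists)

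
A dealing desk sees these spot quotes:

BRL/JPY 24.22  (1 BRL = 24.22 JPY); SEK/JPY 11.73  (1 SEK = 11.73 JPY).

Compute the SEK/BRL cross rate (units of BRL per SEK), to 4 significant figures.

SEK/BRL = 0.4843

1 SEK × 11.73 = 11.73 JPY
11.73 JPY ÷ 24.22 = 0.48431 BRL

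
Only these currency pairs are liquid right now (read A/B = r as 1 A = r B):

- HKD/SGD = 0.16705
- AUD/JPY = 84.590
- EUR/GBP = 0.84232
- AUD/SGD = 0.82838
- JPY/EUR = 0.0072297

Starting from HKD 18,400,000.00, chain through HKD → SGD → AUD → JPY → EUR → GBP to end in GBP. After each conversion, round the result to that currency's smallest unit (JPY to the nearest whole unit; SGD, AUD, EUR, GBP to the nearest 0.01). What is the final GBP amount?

GBP 1,911,397.93

HKD 18,400,000.00 × 0.16705 = SGD 3,073,720.00
SGD 3,073,720.00 ÷ 0.82838 = AUD 3,710,519.33
AUD 3,710,519.33 × 84.590 = JPY 313,872,830
JPY 313,872,830 × 0.0072297 = EUR 2,269,206.40
EUR 2,269,206.40 × 0.84232 = GBP 1,911,397.93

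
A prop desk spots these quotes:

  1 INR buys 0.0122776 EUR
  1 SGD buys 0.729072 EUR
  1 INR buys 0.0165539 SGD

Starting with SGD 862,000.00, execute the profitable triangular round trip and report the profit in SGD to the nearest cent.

Profitable loop is SGD → INR → EUR → SGD:
SGD 862,000.00 ÷ 0.0165539 = INR 52,072,321.33
INR 52,072,321.33 × 0.0122776 = EUR 639,323.13
EUR 639,323.13 ÷ 0.729072 = SGD 876,899.86
Profit = SGD 876,899.86 − SGD 862,000.00

Profit: SGD 14,899.86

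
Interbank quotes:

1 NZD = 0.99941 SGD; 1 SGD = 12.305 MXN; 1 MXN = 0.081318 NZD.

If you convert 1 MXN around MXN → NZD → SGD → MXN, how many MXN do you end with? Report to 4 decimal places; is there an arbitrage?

Around MXN → NZD → SGD → MXN: 1 × 0.081318 × 0.99941 × 12.305 = 1.000028
Product ≈ 1 (deviation 0.003%, within rounding noise).

1.0000 (no arbitrage)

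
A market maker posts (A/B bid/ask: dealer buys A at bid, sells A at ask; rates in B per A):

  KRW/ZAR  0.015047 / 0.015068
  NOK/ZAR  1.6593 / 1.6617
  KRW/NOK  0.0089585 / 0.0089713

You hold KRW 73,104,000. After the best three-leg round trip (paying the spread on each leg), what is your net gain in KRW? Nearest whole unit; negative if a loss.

Net profit: KRW 683,545

Best loop KRW → ZAR → NOK → KRW:
KRW 73,104,000 × 0.015047 (sell KRW at bid) = ZAR 1,099,995.89
ZAR 1,099,995.89 ÷ 1.6617 (buy NOK at ask) = NOK 661,970.20
NOK 661,970.20 ÷ 0.0089713 (buy KRW at ask) = KRW 73,787,545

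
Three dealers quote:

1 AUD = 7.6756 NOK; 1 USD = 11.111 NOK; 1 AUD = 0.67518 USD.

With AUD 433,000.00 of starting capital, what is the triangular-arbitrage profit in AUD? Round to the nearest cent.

Profit: AUD 10,024.26

Profitable loop is AUD → NOK → USD → AUD:
AUD 433,000.00 × 7.6756 = NOK 3,323,534.80
NOK 3,323,534.80 ÷ 11.111 = USD 299,121.12
USD 299,121.12 ÷ 0.67518 = AUD 443,024.26
Profit = AUD 443,024.26 − AUD 433,000.00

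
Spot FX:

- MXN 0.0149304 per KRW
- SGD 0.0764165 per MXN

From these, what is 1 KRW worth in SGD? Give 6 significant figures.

KRW/SGD = 0.00114093

1 KRW × 0.0149304 = 0.0149304 MXN
0.0149304 MXN × 0.0764165 = 0.00114093 SGD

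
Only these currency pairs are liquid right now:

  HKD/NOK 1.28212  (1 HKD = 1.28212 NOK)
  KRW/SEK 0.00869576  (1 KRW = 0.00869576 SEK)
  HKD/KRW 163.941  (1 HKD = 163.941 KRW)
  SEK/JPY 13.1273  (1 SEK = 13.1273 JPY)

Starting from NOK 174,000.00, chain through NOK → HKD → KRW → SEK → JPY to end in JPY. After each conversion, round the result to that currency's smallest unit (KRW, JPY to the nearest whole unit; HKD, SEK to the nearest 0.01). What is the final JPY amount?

JPY 2,539,751

NOK 174,000.00 ÷ 1.28212 = HKD 135,712.73
HKD 135,712.73 × 163.941 = KRW 22,248,881
KRW 22,248,881 × 0.00869576 = SEK 193,470.93
SEK 193,470.93 × 13.1273 = JPY 2,539,751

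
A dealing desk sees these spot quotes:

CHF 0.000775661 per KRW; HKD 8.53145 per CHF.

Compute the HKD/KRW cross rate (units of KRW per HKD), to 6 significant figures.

HKD/KRW = 151.114

1 HKD ÷ 8.53145 = 0.117213 CHF
0.117213 CHF ÷ 0.000775661 = 151.114 KRW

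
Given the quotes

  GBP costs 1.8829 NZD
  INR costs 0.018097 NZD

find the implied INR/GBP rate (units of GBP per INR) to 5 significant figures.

INR/GBP = 0.0096112

1 INR × 0.018097 = 0.018097 NZD
0.018097 NZD ÷ 1.8829 = 0.00961124 GBP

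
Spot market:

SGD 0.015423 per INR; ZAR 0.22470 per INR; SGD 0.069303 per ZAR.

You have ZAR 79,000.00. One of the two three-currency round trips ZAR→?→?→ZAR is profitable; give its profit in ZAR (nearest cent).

Profitable loop is ZAR → SGD → INR → ZAR:
ZAR 79,000.00 × 0.069303 = SGD 5,474.94
SGD 5,474.94 ÷ 0.015423 = INR 354,985.22
INR 354,985.22 × 0.22470 = ZAR 79,765.18
Profit = ZAR 79,765.18 − ZAR 79,000.00

Profit: ZAR 765.18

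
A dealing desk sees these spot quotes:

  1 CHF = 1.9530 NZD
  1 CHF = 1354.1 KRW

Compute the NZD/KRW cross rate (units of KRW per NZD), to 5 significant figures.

NZD/KRW = 693.34

1 NZD ÷ 1.9530 = 0.512033 CHF
0.512033 CHF × 1354.1 = 693.344 KRW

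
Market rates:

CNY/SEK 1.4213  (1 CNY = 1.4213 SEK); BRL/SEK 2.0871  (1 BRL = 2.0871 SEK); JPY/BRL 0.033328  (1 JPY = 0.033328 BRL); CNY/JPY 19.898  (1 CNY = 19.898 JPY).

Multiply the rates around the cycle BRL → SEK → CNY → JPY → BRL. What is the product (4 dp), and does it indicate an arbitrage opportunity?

0.9738 (arbitrage exists)

Around BRL → SEK → CNY → JPY → BRL: 1 × 2.0871 ÷ 1.4213 × 19.898 × 0.033328 = 0.973814
Product < 1; profitable direction is BRL → JPY → CNY → SEK → BRL.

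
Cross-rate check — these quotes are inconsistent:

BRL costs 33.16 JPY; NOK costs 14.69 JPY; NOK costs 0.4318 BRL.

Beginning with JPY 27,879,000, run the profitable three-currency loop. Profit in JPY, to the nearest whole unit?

Profit: JPY 723,357

Profitable loop is JPY → BRL → NOK → JPY:
JPY 27,879,000 ÷ 33.16 = BRL 840,741.86
BRL 840,741.86 ÷ 0.4318 = NOK 1,947,063.13
NOK 1,947,063.13 × 14.69 = JPY 28,602,357
Profit = JPY 28,602,357 − JPY 27,879,000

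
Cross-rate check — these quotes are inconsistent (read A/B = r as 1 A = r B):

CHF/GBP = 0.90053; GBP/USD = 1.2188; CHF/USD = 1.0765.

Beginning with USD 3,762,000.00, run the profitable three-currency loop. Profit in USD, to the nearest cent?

Profitable loop is USD → CHF → GBP → USD:
USD 3,762,000.00 ÷ 1.0765 = CHF 3,494,658.62
CHF 3,494,658.62 × 0.90053 = GBP 3,147,044.92
GBP 3,147,044.92 × 1.2188 = USD 3,835,618.35
Profit = USD 3,835,618.35 − USD 3,762,000.00

Profit: USD 73,618.35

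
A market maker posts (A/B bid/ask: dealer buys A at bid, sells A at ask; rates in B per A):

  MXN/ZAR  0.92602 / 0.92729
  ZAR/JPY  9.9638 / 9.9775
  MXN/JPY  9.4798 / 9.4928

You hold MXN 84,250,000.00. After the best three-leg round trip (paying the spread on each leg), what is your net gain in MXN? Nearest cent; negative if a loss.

Net profit: MXN 2,074,042.85

Best loop MXN → JPY → ZAR → MXN:
MXN 84,250,000.00 × 9.4798 (sell MXN at bid) = JPY 798,673,150
JPY 798,673,150 ÷ 9.9775 (buy ZAR at ask) = ZAR 80,047,421.70
ZAR 80,047,421.70 ÷ 0.92729 (buy MXN at ask) = MXN 86,324,042.85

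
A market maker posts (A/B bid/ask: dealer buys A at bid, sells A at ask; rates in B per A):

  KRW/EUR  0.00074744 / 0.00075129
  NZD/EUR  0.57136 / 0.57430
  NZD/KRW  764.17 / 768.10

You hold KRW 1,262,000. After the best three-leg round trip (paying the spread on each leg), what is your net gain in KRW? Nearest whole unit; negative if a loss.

Net result: KRW -6,875 (no profitable arbitrage after spreads)

Best loop KRW → EUR → NZD → KRW:
KRW 1,262,000 × 0.00074744 (sell KRW at bid) = EUR 943.27
EUR 943.27 ÷ 0.57430 (buy NZD at ask) = NZD 1,642.47
NZD 1,642.47 × 764.17 (sell NZD at bid) = KRW 1,255,125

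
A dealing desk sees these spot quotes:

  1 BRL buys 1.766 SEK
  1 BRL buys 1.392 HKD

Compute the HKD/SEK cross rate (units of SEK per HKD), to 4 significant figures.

1 HKD ÷ 1.392 = 0.718391 BRL
0.718391 BRL × 1.766 = 1.26868 SEK

HKD/SEK = 1.269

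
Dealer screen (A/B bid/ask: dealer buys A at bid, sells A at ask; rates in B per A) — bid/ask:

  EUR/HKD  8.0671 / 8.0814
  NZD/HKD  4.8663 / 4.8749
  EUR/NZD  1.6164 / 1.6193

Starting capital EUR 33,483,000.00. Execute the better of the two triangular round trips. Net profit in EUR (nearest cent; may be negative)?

Net profit: EUR 734,539.41

Best loop EUR → HKD → NZD → EUR:
EUR 33,483,000.00 × 8.0671 (sell EUR at bid) = HKD 270,110,709.30
HKD 270,110,709.30 ÷ 4.8749 (buy NZD at ask) = NZD 55,408,461.57
NZD 55,408,461.57 ÷ 1.6193 (buy EUR at ask) = EUR 34,217,539.41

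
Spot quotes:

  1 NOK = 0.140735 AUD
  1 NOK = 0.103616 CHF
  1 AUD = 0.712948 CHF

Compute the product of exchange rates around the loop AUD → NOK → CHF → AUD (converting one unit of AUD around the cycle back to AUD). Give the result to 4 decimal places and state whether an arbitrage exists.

1.0327 (arbitrage exists)

Around AUD → NOK → CHF → AUD: 1 ÷ 0.140735 × 0.103616 ÷ 0.712948 = 1.032683
Product > 1; profitable direction is AUD → NOK → CHF → AUD.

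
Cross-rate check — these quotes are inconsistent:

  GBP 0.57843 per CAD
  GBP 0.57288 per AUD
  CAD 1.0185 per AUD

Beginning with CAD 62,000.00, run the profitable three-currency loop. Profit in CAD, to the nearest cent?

Profitable loop is CAD → GBP → AUD → CAD:
CAD 62,000.00 × 0.57843 = GBP 35,862.66
GBP 35,862.66 ÷ 0.57288 = AUD 62,600.65
AUD 62,600.65 × 1.0185 = CAD 63,758.76
Profit = CAD 63,758.76 − CAD 62,000.00

Profit: CAD 1,758.76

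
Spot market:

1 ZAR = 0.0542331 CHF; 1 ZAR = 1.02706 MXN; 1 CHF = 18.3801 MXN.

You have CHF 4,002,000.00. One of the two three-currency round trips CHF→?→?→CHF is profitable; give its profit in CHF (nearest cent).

Profitable loop is CHF → ZAR → MXN → CHF:
CHF 4,002,000.00 ÷ 0.0542331 = ZAR 73,792,573.17
ZAR 73,792,573.17 × 1.02706 = MXN 75,789,400.20
MXN 75,789,400.20 ÷ 18.3801 = CHF 4,123,448.74
Profit = CHF 4,123,448.74 − CHF 4,002,000.00

Profit: CHF 121,448.74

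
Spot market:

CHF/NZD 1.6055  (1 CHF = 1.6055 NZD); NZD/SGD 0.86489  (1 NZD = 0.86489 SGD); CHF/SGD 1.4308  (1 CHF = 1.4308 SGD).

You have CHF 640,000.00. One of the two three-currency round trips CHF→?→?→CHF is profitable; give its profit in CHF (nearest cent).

Profit: CHF 19,458.88

Profitable loop is CHF → SGD → NZD → CHF:
CHF 640,000.00 × 1.4308 = SGD 915,712.00
SGD 915,712.00 ÷ 0.86489 = NZD 1,058,761.23
NZD 1,058,761.23 ÷ 1.6055 = CHF 659,458.88
Profit = CHF 659,458.88 − CHF 640,000.00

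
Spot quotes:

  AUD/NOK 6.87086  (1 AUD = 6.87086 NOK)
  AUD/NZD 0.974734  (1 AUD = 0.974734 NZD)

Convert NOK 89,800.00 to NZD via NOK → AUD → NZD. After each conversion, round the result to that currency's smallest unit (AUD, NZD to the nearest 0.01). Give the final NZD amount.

NOK 89,800.00 ÷ 6.87086 = AUD 13,069.69
AUD 13,069.69 × 0.974734 = NZD 12,739.47

NZD 12,739.47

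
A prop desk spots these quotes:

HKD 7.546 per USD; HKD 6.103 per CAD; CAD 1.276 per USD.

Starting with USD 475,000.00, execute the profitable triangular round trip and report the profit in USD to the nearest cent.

Profitable loop is USD → CAD → HKD → USD:
USD 475,000.00 × 1.276 = CAD 606,100.00
CAD 606,100.00 × 6.103 = HKD 3,699,028.30
HKD 3,699,028.30 ÷ 7.546 = USD 490,197.23
Profit = USD 490,197.23 − USD 475,000.00

Profit: USD 15,197.23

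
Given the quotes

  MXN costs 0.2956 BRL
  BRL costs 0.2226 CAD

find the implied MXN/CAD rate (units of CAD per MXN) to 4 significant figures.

MXN/CAD = 0.06580

1 MXN × 0.2956 = 0.2956 BRL
0.2956 BRL × 0.2226 = 0.0658006 CAD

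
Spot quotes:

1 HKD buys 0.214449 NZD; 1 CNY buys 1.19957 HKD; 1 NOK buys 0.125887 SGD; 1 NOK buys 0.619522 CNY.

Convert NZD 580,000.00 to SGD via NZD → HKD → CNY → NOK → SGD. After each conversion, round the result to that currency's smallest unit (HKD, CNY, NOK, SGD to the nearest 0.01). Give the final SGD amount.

SGD 458,144.55

NZD 580,000.00 ÷ 0.214449 = HKD 2,704,605.76
HKD 2,704,605.76 ÷ 1.19957 = CNY 2,254,646.05
CNY 2,254,646.05 ÷ 0.619522 = NOK 3,639,331.69
NOK 3,639,331.69 × 0.125887 = SGD 458,144.55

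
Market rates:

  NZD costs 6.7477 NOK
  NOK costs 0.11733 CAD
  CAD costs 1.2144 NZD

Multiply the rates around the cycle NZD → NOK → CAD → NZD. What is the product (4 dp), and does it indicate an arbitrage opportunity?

0.9614 (arbitrage exists)

Around NZD → NOK → CAD → NZD: 1 × 6.7477 × 0.11733 × 1.2144 = 0.961450
Product < 1; profitable direction is NZD → CAD → NOK → NZD.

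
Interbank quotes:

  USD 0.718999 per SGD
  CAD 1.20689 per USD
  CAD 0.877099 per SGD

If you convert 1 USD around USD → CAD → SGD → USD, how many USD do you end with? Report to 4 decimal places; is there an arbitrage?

Around USD → CAD → SGD → USD: 1 × 1.20689 ÷ 0.877099 × 0.718999 = 0.989344
Product < 1; profitable direction is USD → SGD → CAD → USD.

0.9893 (arbitrage exists)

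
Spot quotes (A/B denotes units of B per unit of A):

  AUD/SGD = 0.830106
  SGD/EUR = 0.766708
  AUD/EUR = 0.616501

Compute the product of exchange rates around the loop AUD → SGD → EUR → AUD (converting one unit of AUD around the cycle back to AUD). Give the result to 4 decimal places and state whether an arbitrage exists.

Around AUD → SGD → EUR → AUD: 1 × 0.830106 × 0.766708 ÷ 0.616501 = 1.032357
Product > 1; profitable direction is AUD → SGD → EUR → AUD.

1.0324 (arbitrage exists)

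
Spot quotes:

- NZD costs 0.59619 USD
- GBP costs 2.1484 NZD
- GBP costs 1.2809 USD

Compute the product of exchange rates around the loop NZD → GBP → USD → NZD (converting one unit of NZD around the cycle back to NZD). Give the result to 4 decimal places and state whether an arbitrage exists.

1.0000 (no arbitrage)

Around NZD → GBP → USD → NZD: 1 ÷ 2.1484 × 1.2809 ÷ 0.59619 = 1.000035
Product ≈ 1 (deviation 0.004%, within rounding noise).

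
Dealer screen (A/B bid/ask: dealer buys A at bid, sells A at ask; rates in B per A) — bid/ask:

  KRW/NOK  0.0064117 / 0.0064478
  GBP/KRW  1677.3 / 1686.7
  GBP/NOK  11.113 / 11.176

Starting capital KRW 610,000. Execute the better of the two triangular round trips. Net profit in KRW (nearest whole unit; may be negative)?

Net profit: KRW 13,321

Best loop KRW → GBP → NOK → KRW:
KRW 610,000 ÷ 1686.7 (buy GBP at ask) = GBP 361.65
GBP 361.65 × 11.113 (sell GBP at bid) = NOK 4,019.05
NOK 4,019.05 ÷ 0.0064478 (buy KRW at ask) = KRW 623,321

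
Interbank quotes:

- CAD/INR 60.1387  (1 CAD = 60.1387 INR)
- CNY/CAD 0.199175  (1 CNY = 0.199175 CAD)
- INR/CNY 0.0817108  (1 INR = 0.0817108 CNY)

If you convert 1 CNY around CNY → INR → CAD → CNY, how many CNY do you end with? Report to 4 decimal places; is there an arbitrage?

1.0217 (arbitrage exists)

Around CNY → INR → CAD → CNY: 1 ÷ 0.0817108 ÷ 60.1387 ÷ 0.199175 = 1.021719
Product > 1; profitable direction is CNY → INR → CAD → CNY.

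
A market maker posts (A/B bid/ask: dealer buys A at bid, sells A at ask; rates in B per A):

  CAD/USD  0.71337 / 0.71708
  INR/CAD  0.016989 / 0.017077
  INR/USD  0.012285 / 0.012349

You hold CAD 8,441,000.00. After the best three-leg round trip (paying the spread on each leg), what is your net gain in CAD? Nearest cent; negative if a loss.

Best loop CAD → INR → USD → CAD:
CAD 8,441,000.00 ÷ 0.017077 (buy INR at ask) = INR 494,290,566.26
INR 494,290,566.26 × 0.012285 (sell INR at bid) = USD 6,072,359.61
USD 6,072,359.61 ÷ 0.71708 (buy CAD at ask) = CAD 8,468,175.94

Net profit: CAD 27,175.94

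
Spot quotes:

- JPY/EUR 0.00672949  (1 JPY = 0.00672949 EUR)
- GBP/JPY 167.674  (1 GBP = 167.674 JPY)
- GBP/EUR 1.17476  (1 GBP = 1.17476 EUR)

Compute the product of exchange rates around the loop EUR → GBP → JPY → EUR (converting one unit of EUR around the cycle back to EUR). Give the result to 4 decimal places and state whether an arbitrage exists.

Around EUR → GBP → JPY → EUR: 1 ÷ 1.17476 × 167.674 × 0.00672949 = 0.960503
Product < 1; profitable direction is EUR → JPY → GBP → EUR.

0.9605 (arbitrage exists)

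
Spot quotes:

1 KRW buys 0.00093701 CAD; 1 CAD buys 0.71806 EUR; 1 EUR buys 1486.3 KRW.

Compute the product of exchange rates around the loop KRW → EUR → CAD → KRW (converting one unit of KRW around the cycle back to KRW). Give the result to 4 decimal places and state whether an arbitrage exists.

Around KRW → EUR → CAD → KRW: 1 ÷ 1486.3 ÷ 0.71806 ÷ 0.00093701 = 0.999974
Product ≈ 1 (deviation 0.003%, within rounding noise).

1.0000 (no arbitrage)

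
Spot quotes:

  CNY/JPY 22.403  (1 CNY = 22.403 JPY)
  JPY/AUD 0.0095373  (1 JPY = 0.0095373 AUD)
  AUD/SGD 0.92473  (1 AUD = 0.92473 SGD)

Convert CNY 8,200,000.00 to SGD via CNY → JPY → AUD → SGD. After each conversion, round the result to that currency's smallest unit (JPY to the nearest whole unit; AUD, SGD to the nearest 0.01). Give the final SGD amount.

CNY 8,200,000.00 × 22.403 = JPY 183,704,600
JPY 183,704,600 × 0.0095373 = AUD 1,752,045.88
AUD 1,752,045.88 × 0.92473 = SGD 1,620,169.39

SGD 1,620,169.39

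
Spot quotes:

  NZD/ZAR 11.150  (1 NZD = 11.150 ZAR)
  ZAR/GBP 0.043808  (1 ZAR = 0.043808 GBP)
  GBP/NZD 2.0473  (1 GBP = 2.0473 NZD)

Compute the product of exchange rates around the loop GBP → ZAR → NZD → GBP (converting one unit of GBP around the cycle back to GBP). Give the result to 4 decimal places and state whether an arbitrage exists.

Around GBP → ZAR → NZD → GBP: 1 ÷ 0.043808 ÷ 11.150 ÷ 2.0473 = 0.999977
Product ≈ 1 (deviation 0.002%, within rounding noise).

1.0000 (no arbitrage)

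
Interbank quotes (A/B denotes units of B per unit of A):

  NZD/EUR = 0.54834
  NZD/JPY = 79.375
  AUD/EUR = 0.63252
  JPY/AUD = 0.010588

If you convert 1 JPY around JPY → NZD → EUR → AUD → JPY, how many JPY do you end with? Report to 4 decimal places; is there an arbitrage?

Around JPY → NZD → EUR → AUD → JPY: 1 ÷ 79.375 × 0.54834 ÷ 0.63252 ÷ 0.010588 = 1.031521
Product > 1; profitable direction is JPY → NZD → EUR → AUD → JPY.

1.0315 (arbitrage exists)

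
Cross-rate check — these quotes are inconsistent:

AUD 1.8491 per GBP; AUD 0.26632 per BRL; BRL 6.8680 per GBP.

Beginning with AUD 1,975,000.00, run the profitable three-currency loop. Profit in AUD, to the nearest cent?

Profit: AUD 21,610.86

Profitable loop is AUD → BRL → GBP → AUD:
AUD 1,975,000.00 ÷ 0.26632 = BRL 7,415,890.66
BRL 7,415,890.66 ÷ 6.8680 = GBP 1,079,774.41
GBP 1,079,774.41 × 1.8491 = AUD 1,996,610.86
Profit = AUD 1,996,610.86 − AUD 1,975,000.00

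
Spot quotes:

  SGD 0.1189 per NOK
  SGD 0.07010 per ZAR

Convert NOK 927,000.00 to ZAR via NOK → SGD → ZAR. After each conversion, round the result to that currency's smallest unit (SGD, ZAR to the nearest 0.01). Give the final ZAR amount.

ZAR 1,572,329.53

NOK 927,000.00 × 0.1189 = SGD 110,220.30
SGD 110,220.30 ÷ 0.07010 = ZAR 1,572,329.53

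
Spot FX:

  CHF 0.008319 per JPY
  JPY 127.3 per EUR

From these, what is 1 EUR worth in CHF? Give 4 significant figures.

EUR/CHF = 1.059

1 EUR × 127.3 = 127.3 JPY
127.3 JPY × 0.008319 = 1.05901 CHF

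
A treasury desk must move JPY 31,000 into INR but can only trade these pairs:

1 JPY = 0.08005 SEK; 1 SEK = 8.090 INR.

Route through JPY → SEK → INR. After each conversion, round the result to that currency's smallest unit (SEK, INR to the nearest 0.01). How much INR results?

JPY 31,000 × 0.08005 = SEK 2,481.55
SEK 2,481.55 × 8.090 = INR 20,075.74

INR 20,075.74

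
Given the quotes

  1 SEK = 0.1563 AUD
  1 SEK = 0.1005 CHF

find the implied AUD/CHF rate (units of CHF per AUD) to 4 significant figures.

1 AUD ÷ 0.1563 = 6.39795 SEK
6.39795 SEK × 0.1005 = 0.642994 CHF

AUD/CHF = 0.6430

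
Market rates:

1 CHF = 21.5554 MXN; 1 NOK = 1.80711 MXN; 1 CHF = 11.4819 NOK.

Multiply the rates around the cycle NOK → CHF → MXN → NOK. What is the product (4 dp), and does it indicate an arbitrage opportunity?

Around NOK → CHF → MXN → NOK: 1 ÷ 11.4819 × 21.5554 ÷ 1.80711 = 1.038862
Product > 1; profitable direction is NOK → CHF → MXN → NOK.

1.0389 (arbitrage exists)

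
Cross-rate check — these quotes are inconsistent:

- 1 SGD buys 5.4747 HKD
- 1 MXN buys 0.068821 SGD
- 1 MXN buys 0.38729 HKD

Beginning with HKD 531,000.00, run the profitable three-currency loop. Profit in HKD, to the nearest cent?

Profit: HKD 14,820.07

Profitable loop is HKD → SGD → MXN → HKD:
HKD 531,000.00 ÷ 5.4747 = SGD 96,991.62
SGD 96,991.62 ÷ 0.068821 = MXN 1,409,331.69
MXN 1,409,331.69 × 0.38729 = HKD 545,820.07
Profit = HKD 545,820.07 − HKD 531,000.00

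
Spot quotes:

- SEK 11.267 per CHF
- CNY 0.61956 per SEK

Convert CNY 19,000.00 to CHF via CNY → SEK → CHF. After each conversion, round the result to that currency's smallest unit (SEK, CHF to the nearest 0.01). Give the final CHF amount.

CNY 19,000.00 ÷ 0.61956 = SEK 30,666.92
SEK 30,666.92 ÷ 11.267 = CHF 2,721.84

CHF 2,721.84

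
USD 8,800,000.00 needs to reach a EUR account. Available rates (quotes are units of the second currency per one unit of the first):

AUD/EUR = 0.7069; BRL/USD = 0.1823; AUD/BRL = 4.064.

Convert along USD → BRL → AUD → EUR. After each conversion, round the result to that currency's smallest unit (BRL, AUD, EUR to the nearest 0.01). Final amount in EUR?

USD 8,800,000.00 ÷ 0.1823 = BRL 48,272,078.99
BRL 48,272,078.99 ÷ 4.064 = AUD 11,877,972.19
AUD 11,877,972.19 × 0.7069 = EUR 8,396,538.54

EUR 8,396,538.54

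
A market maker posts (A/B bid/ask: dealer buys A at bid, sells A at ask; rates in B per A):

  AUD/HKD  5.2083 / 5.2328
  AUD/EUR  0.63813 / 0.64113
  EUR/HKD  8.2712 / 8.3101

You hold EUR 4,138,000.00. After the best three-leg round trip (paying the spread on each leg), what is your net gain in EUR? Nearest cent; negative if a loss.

Net profit: EUR 35,823.07

Best loop EUR → HKD → AUD → EUR:
EUR 4,138,000.00 × 8.2712 (sell EUR at bid) = HKD 34,226,225.60
HKD 34,226,225.60 ÷ 5.2328 (buy AUD at ask) = AUD 6,540,709.68
AUD 6,540,709.68 × 0.63813 (sell AUD at bid) = EUR 4,173,823.07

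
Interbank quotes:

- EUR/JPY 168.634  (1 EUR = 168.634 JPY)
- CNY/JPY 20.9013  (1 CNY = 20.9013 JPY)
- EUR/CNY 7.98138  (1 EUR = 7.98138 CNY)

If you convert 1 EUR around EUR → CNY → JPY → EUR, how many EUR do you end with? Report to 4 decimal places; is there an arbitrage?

Around EUR → CNY → JPY → EUR: 1 × 7.98138 × 20.9013 ÷ 168.634 = 0.989250
Product < 1; profitable direction is EUR → JPY → CNY → EUR.

0.9893 (arbitrage exists)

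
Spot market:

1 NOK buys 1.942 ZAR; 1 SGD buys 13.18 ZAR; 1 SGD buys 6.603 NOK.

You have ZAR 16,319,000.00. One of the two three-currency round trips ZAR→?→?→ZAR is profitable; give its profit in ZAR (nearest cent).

Profitable loop is ZAR → NOK → SGD → ZAR:
ZAR 16,319,000.00 ÷ 1.942 = NOK 8,403,192.58
NOK 8,403,192.58 ÷ 6.603 = SGD 1,272,632.53
SGD 1,272,632.53 × 13.18 = ZAR 16,773,296.72
Profit = ZAR 16,773,296.72 − ZAR 16,319,000.00

Profit: ZAR 454,296.72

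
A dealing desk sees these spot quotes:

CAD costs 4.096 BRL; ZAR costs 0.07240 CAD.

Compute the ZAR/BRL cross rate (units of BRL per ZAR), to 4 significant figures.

1 ZAR × 0.07240 = 0.0724 CAD
0.0724 CAD × 4.096 = 0.29655 BRL

ZAR/BRL = 0.2966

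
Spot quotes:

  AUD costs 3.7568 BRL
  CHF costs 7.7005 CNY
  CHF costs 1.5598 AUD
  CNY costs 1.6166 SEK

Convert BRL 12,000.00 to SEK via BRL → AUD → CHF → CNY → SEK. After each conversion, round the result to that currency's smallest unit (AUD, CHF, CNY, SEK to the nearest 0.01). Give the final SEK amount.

SEK 25,492.67

BRL 12,000.00 ÷ 3.7568 = AUD 3,194.21
AUD 3,194.21 ÷ 1.5598 = CHF 2,047.83
CHF 2,047.83 × 7.7005 = CNY 15,769.31
CNY 15,769.31 × 1.6166 = SEK 25,492.67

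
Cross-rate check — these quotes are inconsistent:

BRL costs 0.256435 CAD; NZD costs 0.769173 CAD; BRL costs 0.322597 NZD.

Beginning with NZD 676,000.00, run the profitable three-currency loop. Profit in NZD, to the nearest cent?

Profitable loop is NZD → BRL → CAD → NZD:
NZD 676,000.00 ÷ 0.322597 = BRL 2,095,493.76
BRL 2,095,493.76 × 0.256435 = CAD 537,357.94
CAD 537,357.94 ÷ 0.769173 = NZD 698,617.79
Profit = NZD 698,617.79 − NZD 676,000.00

Profit: NZD 22,617.79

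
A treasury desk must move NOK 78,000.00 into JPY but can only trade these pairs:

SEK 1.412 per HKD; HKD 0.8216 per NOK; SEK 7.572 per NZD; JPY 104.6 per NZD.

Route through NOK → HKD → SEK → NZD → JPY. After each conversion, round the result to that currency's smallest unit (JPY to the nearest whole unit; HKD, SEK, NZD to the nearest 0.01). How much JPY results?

NOK 78,000.00 × 0.8216 = HKD 64,084.80
HKD 64,084.80 × 1.412 = SEK 90,487.74
SEK 90,487.74 ÷ 7.572 = NZD 11,950.31
NZD 11,950.31 × 104.6 = JPY 1,250,002

JPY 1,250,002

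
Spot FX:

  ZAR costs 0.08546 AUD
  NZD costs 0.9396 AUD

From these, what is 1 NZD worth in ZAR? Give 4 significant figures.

NZD/ZAR = 10.99

1 NZD × 0.9396 = 0.9396 AUD
0.9396 AUD ÷ 0.08546 = 10.9946 ZAR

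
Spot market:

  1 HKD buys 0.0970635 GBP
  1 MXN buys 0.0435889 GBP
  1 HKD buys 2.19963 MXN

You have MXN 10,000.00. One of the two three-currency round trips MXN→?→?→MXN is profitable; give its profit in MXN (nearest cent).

Profitable loop is MXN → HKD → GBP → MXN:
MXN 10,000.00 ÷ 2.19963 = HKD 4,546.22
HKD 4,546.22 × 0.0970635 = GBP 441.27
GBP 441.27 ÷ 0.0435889 = MXN 10,123.49
Profit = MXN 10,123.49 − MXN 10,000.00

Profit: MXN 123.49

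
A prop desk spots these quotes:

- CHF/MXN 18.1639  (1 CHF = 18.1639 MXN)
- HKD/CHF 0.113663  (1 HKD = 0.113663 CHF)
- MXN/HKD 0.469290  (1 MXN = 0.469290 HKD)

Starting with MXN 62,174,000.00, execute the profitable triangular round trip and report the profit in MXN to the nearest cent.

Profit: MXN 1,997,071.65

Profitable loop is MXN → CHF → HKD → MXN:
MXN 62,174,000.00 ÷ 18.1639 = CHF 3,422,943.31
CHF 3,422,943.31 ÷ 0.113663 = HKD 30,114,842.21
HKD 30,114,842.21 ÷ 0.469290 = MXN 64,171,071.65
Profit = MXN 64,171,071.65 − MXN 62,174,000.00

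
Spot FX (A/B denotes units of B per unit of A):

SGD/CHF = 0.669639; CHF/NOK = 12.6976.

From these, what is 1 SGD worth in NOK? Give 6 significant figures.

1 SGD × 0.669639 = 0.669639 CHF
0.669639 CHF × 12.6976 = 8.50281 NOK

SGD/NOK = 8.50281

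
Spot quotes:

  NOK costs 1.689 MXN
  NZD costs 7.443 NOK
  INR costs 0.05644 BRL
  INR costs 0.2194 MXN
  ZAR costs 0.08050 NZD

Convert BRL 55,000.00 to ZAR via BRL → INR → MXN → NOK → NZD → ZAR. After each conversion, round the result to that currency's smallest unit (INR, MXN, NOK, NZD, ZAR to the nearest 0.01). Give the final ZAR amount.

BRL 55,000.00 ÷ 0.05644 = INR 974,486.18
INR 974,486.18 × 0.2194 = MXN 213,802.27
MXN 213,802.27 ÷ 1.689 = NOK 126,585.12
NOK 126,585.12 ÷ 7.443 = NZD 17,007.27
NZD 17,007.27 ÷ 0.08050 = ZAR 211,270.43

ZAR 211,270.43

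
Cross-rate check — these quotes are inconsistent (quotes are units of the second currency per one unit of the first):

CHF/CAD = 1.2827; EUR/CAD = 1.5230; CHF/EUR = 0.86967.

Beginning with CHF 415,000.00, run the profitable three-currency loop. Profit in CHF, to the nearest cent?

Profit: CHF 13,526.21

Profitable loop is CHF → EUR → CAD → CHF:
CHF 415,000.00 × 0.86967 = EUR 360,913.05
EUR 360,913.05 × 1.5230 = CAD 549,670.58
CAD 549,670.58 ÷ 1.2827 = CHF 428,526.21
Profit = CHF 428,526.21 − CHF 415,000.00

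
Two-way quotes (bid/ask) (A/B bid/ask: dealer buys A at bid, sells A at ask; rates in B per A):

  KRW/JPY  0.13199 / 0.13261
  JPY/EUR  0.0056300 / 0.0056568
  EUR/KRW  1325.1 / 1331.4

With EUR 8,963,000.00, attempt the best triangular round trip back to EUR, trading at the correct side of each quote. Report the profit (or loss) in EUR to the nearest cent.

Net profit: EUR 11,241.34

Best loop EUR → JPY → KRW → EUR:
EUR 8,963,000.00 ÷ 0.0056568 (buy JPY at ask) = JPY 1,584,464,715
JPY 1,584,464,715 ÷ 0.13261 (buy KRW at ask) = KRW 11,948,304,917
KRW 11,948,304,917 ÷ 1331.4 (buy EUR at ask) = EUR 8,974,241.34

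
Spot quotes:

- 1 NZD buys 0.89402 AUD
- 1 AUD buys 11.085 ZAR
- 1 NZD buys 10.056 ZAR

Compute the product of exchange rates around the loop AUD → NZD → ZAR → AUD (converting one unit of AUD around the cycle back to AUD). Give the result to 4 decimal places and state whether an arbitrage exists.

1.0147 (arbitrage exists)

Around AUD → NZD → ZAR → AUD: 1 ÷ 0.89402 × 10.056 ÷ 11.085 = 1.014711
Product > 1; profitable direction is AUD → NZD → ZAR → AUD.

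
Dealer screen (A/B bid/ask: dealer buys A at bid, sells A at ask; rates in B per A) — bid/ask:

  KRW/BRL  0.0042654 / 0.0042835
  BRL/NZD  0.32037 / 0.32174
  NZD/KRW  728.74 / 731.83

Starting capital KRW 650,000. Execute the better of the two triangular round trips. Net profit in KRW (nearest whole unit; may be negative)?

Best loop KRW → BRL → NZD → KRW:
KRW 650,000 × 0.0042654 (sell KRW at bid) = BRL 2,772.51
BRL 2,772.51 × 0.32037 (sell BRL at bid) = NZD 888.23
NZD 888.23 × 728.74 (sell NZD at bid) = KRW 647,288

Net result: KRW -2,712 (no profitable arbitrage after spreads)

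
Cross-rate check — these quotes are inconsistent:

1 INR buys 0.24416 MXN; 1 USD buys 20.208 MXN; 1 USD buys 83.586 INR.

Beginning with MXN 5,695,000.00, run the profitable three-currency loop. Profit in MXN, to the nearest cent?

Profitable loop is MXN → USD → INR → MXN:
MXN 5,695,000.00 ÷ 20.208 = USD 281,819.08
USD 281,819.08 × 83.586 = INR 23,556,129.75
INR 23,556,129.75 × 0.24416 = MXN 5,751,464.64
Profit = MXN 5,751,464.64 − MXN 5,695,000.00

Profit: MXN 56,464.64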